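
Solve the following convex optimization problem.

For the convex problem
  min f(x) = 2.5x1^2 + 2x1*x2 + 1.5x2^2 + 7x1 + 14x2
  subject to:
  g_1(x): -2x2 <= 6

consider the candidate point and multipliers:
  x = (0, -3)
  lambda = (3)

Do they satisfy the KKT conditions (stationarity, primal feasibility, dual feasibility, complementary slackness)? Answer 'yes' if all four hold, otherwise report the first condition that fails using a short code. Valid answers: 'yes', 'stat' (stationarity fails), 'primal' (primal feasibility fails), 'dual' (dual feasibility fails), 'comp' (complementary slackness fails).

Gradient of f: grad f(x) = Q x + c = (1, 5)
Constraint values g_i(x) = a_i^T x - b_i:
  g_1((0, -3)) = 0
Stationarity residual: grad f(x) + sum_i lambda_i a_i = (1, -1)
  -> stationarity FAILS
Primal feasibility (all g_i <= 0): OK
Dual feasibility (all lambda_i >= 0): OK
Complementary slackness (lambda_i * g_i(x) = 0 for all i): OK

Verdict: the first failing condition is stationarity -> stat.

stat


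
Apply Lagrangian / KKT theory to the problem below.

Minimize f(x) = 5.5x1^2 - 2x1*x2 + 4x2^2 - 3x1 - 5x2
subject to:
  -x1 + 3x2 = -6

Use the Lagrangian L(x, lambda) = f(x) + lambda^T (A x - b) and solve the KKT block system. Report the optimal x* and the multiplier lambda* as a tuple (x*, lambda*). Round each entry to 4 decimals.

Form the Lagrangian:
  L(x, lambda) = (1/2) x^T Q x + c^T x + lambda^T (A x - b)
Stationarity (grad_x L = 0): Q x + c + A^T lambda = 0.
Primal feasibility: A x = b.

This gives the KKT block system:
  [ Q   A^T ] [ x     ]   [-c ]
  [ A    0  ] [ lambda ] = [ b ]

Solving the linear system:
  x*      = (0.5684, -1.8105)
  lambda* = (6.8737)
  f(x*)   = 24.2947

x* = (0.5684, -1.8105), lambda* = (6.8737)


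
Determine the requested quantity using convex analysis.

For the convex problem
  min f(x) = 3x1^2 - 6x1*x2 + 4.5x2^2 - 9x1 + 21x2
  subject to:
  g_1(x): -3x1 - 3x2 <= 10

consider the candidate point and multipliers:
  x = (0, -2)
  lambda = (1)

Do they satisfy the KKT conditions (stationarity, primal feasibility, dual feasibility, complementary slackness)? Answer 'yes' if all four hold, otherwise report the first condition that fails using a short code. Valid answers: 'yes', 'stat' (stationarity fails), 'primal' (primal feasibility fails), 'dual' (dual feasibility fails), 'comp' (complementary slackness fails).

Gradient of f: grad f(x) = Q x + c = (3, 3)
Constraint values g_i(x) = a_i^T x - b_i:
  g_1((0, -2)) = -4
Stationarity residual: grad f(x) + sum_i lambda_i a_i = (0, 0)
  -> stationarity OK
Primal feasibility (all g_i <= 0): OK
Dual feasibility (all lambda_i >= 0): OK
Complementary slackness (lambda_i * g_i(x) = 0 for all i): FAILS

Verdict: the first failing condition is complementary_slackness -> comp.

comp


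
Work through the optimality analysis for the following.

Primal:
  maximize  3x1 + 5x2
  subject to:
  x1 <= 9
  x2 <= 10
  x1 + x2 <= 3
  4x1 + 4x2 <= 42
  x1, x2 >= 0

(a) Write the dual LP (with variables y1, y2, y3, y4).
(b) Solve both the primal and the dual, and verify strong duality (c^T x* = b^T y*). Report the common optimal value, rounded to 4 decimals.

The standard primal-dual pair for 'max c^T x s.t. A x <= b, x >= 0' is:
  Dual:  min b^T y  s.t.  A^T y >= c,  y >= 0.

So the dual LP is:
  minimize  9y1 + 10y2 + 3y3 + 42y4
  subject to:
    y1 + y3 + 4y4 >= 3
    y2 + y3 + 4y4 >= 5
    y1, y2, y3, y4 >= 0

Solving the primal: x* = (0, 3).
  primal value c^T x* = 15.
Solving the dual: y* = (0, 0, 5, 0).
  dual value b^T y* = 15.
Strong duality: c^T x* = b^T y*. Confirmed.

15


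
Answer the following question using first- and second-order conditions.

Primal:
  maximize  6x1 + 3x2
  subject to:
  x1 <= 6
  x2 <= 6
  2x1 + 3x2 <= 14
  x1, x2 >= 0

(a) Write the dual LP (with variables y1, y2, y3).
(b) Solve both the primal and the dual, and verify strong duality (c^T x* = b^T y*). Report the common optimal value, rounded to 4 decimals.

The standard primal-dual pair for 'max c^T x s.t. A x <= b, x >= 0' is:
  Dual:  min b^T y  s.t.  A^T y >= c,  y >= 0.

So the dual LP is:
  minimize  6y1 + 6y2 + 14y3
  subject to:
    y1 + 2y3 >= 6
    y2 + 3y3 >= 3
    y1, y2, y3 >= 0

Solving the primal: x* = (6, 0.6667).
  primal value c^T x* = 38.
Solving the dual: y* = (4, 0, 1).
  dual value b^T y* = 38.
Strong duality: c^T x* = b^T y*. Confirmed.

38


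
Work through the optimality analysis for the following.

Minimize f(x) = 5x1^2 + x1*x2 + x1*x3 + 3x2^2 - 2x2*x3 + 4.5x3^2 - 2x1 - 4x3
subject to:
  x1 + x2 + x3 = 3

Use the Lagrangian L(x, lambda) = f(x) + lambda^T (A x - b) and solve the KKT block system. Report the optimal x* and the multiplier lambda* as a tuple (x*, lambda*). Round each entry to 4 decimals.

Form the Lagrangian:
  L(x, lambda) = (1/2) x^T Q x + c^T x + lambda^T (A x - b)
Stationarity (grad_x L = 0): Q x + c + A^T lambda = 0.
Primal feasibility: A x = b.

This gives the KKT block system:
  [ Q   A^T ] [ x     ]   [-c ]
  [ A    0  ] [ lambda ] = [ b ]

Solving the linear system:
  x*      = (0.4901, 1.2426, 1.2673)
  lambda* = (-5.4109)
  f(x*)   = 5.0916

x* = (0.4901, 1.2426, 1.2673), lambda* = (-5.4109)


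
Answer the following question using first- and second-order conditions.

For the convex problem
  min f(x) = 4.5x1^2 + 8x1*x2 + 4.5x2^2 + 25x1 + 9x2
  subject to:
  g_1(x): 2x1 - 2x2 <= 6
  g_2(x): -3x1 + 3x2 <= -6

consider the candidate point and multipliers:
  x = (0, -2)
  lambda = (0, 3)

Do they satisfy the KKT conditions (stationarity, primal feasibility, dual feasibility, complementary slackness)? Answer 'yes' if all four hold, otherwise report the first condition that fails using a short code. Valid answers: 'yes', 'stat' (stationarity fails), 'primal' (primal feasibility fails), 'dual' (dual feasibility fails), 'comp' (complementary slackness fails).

Gradient of f: grad f(x) = Q x + c = (9, -9)
Constraint values g_i(x) = a_i^T x - b_i:
  g_1((0, -2)) = -2
  g_2((0, -2)) = 0
Stationarity residual: grad f(x) + sum_i lambda_i a_i = (0, 0)
  -> stationarity OK
Primal feasibility (all g_i <= 0): OK
Dual feasibility (all lambda_i >= 0): OK
Complementary slackness (lambda_i * g_i(x) = 0 for all i): OK

Verdict: yes, KKT holds.

yes


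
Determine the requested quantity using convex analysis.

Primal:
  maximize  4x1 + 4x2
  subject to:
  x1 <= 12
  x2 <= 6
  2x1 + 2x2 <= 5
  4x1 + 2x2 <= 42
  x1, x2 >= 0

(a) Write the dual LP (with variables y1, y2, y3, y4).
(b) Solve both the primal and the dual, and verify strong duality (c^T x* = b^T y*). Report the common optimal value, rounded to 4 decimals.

The standard primal-dual pair for 'max c^T x s.t. A x <= b, x >= 0' is:
  Dual:  min b^T y  s.t.  A^T y >= c,  y >= 0.

So the dual LP is:
  minimize  12y1 + 6y2 + 5y3 + 42y4
  subject to:
    y1 + 2y3 + 4y4 >= 4
    y2 + 2y3 + 2y4 >= 4
    y1, y2, y3, y4 >= 0

Solving the primal: x* = (2.5, 0).
  primal value c^T x* = 10.
Solving the dual: y* = (0, 0, 2, 0).
  dual value b^T y* = 10.
Strong duality: c^T x* = b^T y*. Confirmed.

10


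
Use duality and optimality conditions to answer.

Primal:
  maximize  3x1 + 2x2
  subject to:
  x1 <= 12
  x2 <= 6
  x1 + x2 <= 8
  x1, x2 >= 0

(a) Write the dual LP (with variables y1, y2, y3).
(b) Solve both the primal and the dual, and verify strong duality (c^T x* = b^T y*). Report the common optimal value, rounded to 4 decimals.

The standard primal-dual pair for 'max c^T x s.t. A x <= b, x >= 0' is:
  Dual:  min b^T y  s.t.  A^T y >= c,  y >= 0.

So the dual LP is:
  minimize  12y1 + 6y2 + 8y3
  subject to:
    y1 + y3 >= 3
    y2 + y3 >= 2
    y1, y2, y3 >= 0

Solving the primal: x* = (8, 0).
  primal value c^T x* = 24.
Solving the dual: y* = (0, 0, 3).
  dual value b^T y* = 24.
Strong duality: c^T x* = b^T y*. Confirmed.

24


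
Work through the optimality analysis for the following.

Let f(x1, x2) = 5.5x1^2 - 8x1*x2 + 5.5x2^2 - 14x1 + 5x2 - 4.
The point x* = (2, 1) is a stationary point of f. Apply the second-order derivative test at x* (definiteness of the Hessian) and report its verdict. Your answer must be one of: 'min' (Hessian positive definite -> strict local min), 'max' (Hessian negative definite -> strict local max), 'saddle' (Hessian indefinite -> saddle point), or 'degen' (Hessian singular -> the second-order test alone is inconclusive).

Compute the Hessian H = grad^2 f:
  H = [[11, -8], [-8, 11]]
Verify stationarity: grad f(x*) = H x* + g = (0, 0).
Eigenvalues of H: 3, 19.
Both eigenvalues > 0, so H is positive definite -> x* is a strict local min.

min


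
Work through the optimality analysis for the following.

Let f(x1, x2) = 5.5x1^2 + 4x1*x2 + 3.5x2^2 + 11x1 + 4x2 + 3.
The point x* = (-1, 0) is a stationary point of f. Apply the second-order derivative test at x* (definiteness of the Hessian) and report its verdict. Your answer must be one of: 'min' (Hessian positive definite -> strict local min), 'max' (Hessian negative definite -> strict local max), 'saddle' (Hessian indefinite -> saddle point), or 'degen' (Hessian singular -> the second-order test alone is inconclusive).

Compute the Hessian H = grad^2 f:
  H = [[11, 4], [4, 7]]
Verify stationarity: grad f(x*) = H x* + g = (0, 0).
Eigenvalues of H: 4.5279, 13.4721.
Both eigenvalues > 0, so H is positive definite -> x* is a strict local min.

min


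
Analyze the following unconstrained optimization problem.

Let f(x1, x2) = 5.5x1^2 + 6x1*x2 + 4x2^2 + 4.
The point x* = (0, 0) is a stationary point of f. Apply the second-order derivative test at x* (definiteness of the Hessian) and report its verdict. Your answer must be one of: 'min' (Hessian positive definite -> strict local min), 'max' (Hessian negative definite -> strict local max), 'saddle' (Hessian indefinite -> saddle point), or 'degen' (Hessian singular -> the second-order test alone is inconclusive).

Compute the Hessian H = grad^2 f:
  H = [[11, 6], [6, 8]]
Verify stationarity: grad f(x*) = H x* + g = (0, 0).
Eigenvalues of H: 3.3153, 15.6847.
Both eigenvalues > 0, so H is positive definite -> x* is a strict local min.

min


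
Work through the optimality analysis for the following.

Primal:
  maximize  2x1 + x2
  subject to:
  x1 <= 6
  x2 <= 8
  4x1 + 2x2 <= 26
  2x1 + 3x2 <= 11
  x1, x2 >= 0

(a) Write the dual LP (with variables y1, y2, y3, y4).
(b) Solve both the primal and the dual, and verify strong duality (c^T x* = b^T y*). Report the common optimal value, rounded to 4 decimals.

The standard primal-dual pair for 'max c^T x s.t. A x <= b, x >= 0' is:
  Dual:  min b^T y  s.t.  A^T y >= c,  y >= 0.

So the dual LP is:
  minimize  6y1 + 8y2 + 26y3 + 11y4
  subject to:
    y1 + 4y3 + 2y4 >= 2
    y2 + 2y3 + 3y4 >= 1
    y1, y2, y3, y4 >= 0

Solving the primal: x* = (5.5, 0).
  primal value c^T x* = 11.
Solving the dual: y* = (0, 0, 0, 1).
  dual value b^T y* = 11.
Strong duality: c^T x* = b^T y*. Confirmed.

11


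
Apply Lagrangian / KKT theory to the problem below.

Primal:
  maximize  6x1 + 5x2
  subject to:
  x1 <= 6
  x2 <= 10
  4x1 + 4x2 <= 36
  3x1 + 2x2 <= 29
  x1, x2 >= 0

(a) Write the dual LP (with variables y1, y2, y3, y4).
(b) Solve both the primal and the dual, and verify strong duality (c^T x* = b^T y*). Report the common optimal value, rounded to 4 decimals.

The standard primal-dual pair for 'max c^T x s.t. A x <= b, x >= 0' is:
  Dual:  min b^T y  s.t.  A^T y >= c,  y >= 0.

So the dual LP is:
  minimize  6y1 + 10y2 + 36y3 + 29y4
  subject to:
    y1 + 4y3 + 3y4 >= 6
    y2 + 4y3 + 2y4 >= 5
    y1, y2, y3, y4 >= 0

Solving the primal: x* = (6, 3).
  primal value c^T x* = 51.
Solving the dual: y* = (1, 0, 1.25, 0).
  dual value b^T y* = 51.
Strong duality: c^T x* = b^T y*. Confirmed.

51


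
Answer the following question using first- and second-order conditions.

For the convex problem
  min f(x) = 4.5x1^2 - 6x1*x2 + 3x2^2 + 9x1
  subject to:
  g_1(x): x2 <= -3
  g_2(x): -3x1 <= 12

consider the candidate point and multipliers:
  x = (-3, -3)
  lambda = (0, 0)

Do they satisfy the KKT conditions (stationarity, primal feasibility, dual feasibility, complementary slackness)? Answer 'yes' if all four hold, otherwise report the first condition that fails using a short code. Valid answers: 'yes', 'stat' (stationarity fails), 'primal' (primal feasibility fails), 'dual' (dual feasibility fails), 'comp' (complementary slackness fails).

Gradient of f: grad f(x) = Q x + c = (0, 0)
Constraint values g_i(x) = a_i^T x - b_i:
  g_1((-3, -3)) = 0
  g_2((-3, -3)) = -3
Stationarity residual: grad f(x) + sum_i lambda_i a_i = (0, 0)
  -> stationarity OK
Primal feasibility (all g_i <= 0): OK
Dual feasibility (all lambda_i >= 0): OK
Complementary slackness (lambda_i * g_i(x) = 0 for all i): OK

Verdict: yes, KKT holds.

yes


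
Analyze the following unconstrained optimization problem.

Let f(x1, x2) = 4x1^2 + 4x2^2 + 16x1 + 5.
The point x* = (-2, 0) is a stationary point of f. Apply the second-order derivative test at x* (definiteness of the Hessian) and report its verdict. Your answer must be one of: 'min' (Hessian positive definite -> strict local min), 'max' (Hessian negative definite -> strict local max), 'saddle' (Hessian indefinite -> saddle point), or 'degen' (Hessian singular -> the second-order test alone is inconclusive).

Compute the Hessian H = grad^2 f:
  H = [[8, 0], [0, 8]]
Verify stationarity: grad f(x*) = H x* + g = (0, 0).
Eigenvalues of H: 8, 8.
Both eigenvalues > 0, so H is positive definite -> x* is a strict local min.

min


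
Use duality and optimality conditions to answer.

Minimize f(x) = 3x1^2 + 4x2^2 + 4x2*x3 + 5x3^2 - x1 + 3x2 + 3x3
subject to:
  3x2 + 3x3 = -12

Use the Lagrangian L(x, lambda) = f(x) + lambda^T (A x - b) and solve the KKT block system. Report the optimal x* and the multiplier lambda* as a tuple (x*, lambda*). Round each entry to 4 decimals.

Form the Lagrangian:
  L(x, lambda) = (1/2) x^T Q x + c^T x + lambda^T (A x - b)
Stationarity (grad_x L = 0): Q x + c + A^T lambda = 0.
Primal feasibility: A x = b.

This gives the KKT block system:
  [ Q   A^T ] [ x     ]   [-c ]
  [ A    0  ] [ lambda ] = [ b ]

Solving the linear system:
  x*      = (0.1667, -2.4, -1.6)
  lambda* = (7.5333)
  f(x*)   = 39.1167

x* = (0.1667, -2.4, -1.6), lambda* = (7.5333)


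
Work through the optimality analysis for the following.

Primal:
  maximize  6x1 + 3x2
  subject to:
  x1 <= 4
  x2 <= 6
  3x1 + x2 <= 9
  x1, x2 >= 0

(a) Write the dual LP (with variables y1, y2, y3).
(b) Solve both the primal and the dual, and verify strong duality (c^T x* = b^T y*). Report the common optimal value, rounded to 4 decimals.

The standard primal-dual pair for 'max c^T x s.t. A x <= b, x >= 0' is:
  Dual:  min b^T y  s.t.  A^T y >= c,  y >= 0.

So the dual LP is:
  minimize  4y1 + 6y2 + 9y3
  subject to:
    y1 + 3y3 >= 6
    y2 + y3 >= 3
    y1, y2, y3 >= 0

Solving the primal: x* = (1, 6).
  primal value c^T x* = 24.
Solving the dual: y* = (0, 1, 2).
  dual value b^T y* = 24.
Strong duality: c^T x* = b^T y*. Confirmed.

24


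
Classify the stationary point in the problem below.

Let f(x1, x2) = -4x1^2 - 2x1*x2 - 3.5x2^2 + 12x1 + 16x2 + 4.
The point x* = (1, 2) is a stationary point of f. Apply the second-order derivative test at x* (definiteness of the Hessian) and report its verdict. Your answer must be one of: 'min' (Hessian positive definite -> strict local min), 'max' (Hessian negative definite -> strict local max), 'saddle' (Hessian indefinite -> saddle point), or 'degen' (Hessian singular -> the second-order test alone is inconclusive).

Compute the Hessian H = grad^2 f:
  H = [[-8, -2], [-2, -7]]
Verify stationarity: grad f(x*) = H x* + g = (0, 0).
Eigenvalues of H: -9.5616, -5.4384.
Both eigenvalues < 0, so H is negative definite -> x* is a strict local max.

max


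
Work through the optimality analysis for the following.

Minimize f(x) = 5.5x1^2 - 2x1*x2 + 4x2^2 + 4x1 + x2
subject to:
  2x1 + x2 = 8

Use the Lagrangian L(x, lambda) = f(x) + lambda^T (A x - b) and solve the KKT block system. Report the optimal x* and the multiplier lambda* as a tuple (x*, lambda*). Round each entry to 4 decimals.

Form the Lagrangian:
  L(x, lambda) = (1/2) x^T Q x + c^T x + lambda^T (A x - b)
Stationarity (grad_x L = 0): Q x + c + A^T lambda = 0.
Primal feasibility: A x = b.

This gives the KKT block system:
  [ Q   A^T ] [ x     ]   [-c ]
  [ A    0  ] [ lambda ] = [ b ]

Solving the linear system:
  x*      = (2.7843, 2.4314)
  lambda* = (-14.8824)
  f(x*)   = 66.3137

x* = (2.7843, 2.4314), lambda* = (-14.8824)


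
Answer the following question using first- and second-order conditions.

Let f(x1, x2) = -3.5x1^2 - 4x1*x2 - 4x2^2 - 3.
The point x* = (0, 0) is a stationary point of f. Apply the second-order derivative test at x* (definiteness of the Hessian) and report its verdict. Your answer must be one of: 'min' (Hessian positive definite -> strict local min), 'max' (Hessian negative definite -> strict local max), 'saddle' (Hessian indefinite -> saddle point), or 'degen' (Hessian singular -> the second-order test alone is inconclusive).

Compute the Hessian H = grad^2 f:
  H = [[-7, -4], [-4, -8]]
Verify stationarity: grad f(x*) = H x* + g = (0, 0).
Eigenvalues of H: -11.5311, -3.4689.
Both eigenvalues < 0, so H is negative definite -> x* is a strict local max.

max


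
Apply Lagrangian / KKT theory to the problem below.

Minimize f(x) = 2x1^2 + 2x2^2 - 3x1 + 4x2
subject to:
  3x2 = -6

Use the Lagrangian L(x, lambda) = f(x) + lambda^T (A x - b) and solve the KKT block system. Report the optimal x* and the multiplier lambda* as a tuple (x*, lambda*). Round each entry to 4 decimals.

Form the Lagrangian:
  L(x, lambda) = (1/2) x^T Q x + c^T x + lambda^T (A x - b)
Stationarity (grad_x L = 0): Q x + c + A^T lambda = 0.
Primal feasibility: A x = b.

This gives the KKT block system:
  [ Q   A^T ] [ x     ]   [-c ]
  [ A    0  ] [ lambda ] = [ b ]

Solving the linear system:
  x*      = (0.75, -2)
  lambda* = (1.3333)
  f(x*)   = -1.125

x* = (0.75, -2), lambda* = (1.3333)


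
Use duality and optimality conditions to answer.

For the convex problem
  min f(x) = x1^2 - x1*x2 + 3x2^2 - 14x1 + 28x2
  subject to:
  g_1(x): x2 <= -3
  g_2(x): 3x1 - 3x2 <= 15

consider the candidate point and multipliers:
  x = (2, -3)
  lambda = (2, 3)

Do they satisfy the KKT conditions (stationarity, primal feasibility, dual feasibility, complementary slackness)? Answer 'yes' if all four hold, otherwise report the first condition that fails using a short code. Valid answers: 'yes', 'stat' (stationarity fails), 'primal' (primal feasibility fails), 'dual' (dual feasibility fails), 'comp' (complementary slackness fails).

Gradient of f: grad f(x) = Q x + c = (-7, 8)
Constraint values g_i(x) = a_i^T x - b_i:
  g_1((2, -3)) = 0
  g_2((2, -3)) = 0
Stationarity residual: grad f(x) + sum_i lambda_i a_i = (2, 1)
  -> stationarity FAILS
Primal feasibility (all g_i <= 0): OK
Dual feasibility (all lambda_i >= 0): OK
Complementary slackness (lambda_i * g_i(x) = 0 for all i): OK

Verdict: the first failing condition is stationarity -> stat.

stat


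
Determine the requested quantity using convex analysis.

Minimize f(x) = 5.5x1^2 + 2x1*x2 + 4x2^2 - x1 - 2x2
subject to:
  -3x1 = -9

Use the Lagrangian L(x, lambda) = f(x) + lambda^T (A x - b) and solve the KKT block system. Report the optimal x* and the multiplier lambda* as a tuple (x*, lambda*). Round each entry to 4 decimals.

Form the Lagrangian:
  L(x, lambda) = (1/2) x^T Q x + c^T x + lambda^T (A x - b)
Stationarity (grad_x L = 0): Q x + c + A^T lambda = 0.
Primal feasibility: A x = b.

This gives the KKT block system:
  [ Q   A^T ] [ x     ]   [-c ]
  [ A    0  ] [ lambda ] = [ b ]

Solving the linear system:
  x*      = (3, -0.5)
  lambda* = (10.3333)
  f(x*)   = 45.5

x* = (3, -0.5), lambda* = (10.3333)


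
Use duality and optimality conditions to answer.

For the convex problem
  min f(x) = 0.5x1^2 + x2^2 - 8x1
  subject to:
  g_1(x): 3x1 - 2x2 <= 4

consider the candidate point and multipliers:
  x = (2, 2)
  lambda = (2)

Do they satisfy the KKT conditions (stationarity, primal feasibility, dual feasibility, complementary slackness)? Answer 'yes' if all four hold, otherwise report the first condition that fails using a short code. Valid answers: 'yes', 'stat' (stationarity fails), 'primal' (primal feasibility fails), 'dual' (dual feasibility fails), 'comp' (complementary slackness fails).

Gradient of f: grad f(x) = Q x + c = (-6, 4)
Constraint values g_i(x) = a_i^T x - b_i:
  g_1((2, 2)) = -2
Stationarity residual: grad f(x) + sum_i lambda_i a_i = (0, 0)
  -> stationarity OK
Primal feasibility (all g_i <= 0): OK
Dual feasibility (all lambda_i >= 0): OK
Complementary slackness (lambda_i * g_i(x) = 0 for all i): FAILS

Verdict: the first failing condition is complementary_slackness -> comp.

comp


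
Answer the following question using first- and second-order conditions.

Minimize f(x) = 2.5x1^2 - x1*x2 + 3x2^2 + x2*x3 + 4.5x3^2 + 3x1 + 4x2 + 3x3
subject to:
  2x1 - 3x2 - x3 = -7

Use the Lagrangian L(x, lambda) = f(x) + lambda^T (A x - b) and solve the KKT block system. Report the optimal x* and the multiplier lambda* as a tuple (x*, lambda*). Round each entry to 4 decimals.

Form the Lagrangian:
  L(x, lambda) = (1/2) x^T Q x + c^T x + lambda^T (A x - b)
Stationarity (grad_x L = 0): Q x + c + A^T lambda = 0.
Primal feasibility: A x = b.

This gives the KKT block system:
  [ Q   A^T ] [ x     ]   [-c ]
  [ A    0  ] [ lambda ] = [ b ]

Solving the linear system:
  x*      = (-2, 1, 0)
  lambda* = (4)
  f(x*)   = 13

x* = (-2, 1, 0), lambda* = (4)


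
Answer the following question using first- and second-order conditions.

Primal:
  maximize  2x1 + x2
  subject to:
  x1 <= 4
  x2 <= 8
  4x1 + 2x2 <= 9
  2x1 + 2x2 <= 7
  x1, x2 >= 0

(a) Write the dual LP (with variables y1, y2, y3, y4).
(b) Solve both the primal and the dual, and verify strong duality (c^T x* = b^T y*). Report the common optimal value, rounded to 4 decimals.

The standard primal-dual pair for 'max c^T x s.t. A x <= b, x >= 0' is:
  Dual:  min b^T y  s.t.  A^T y >= c,  y >= 0.

So the dual LP is:
  minimize  4y1 + 8y2 + 9y3 + 7y4
  subject to:
    y1 + 4y3 + 2y4 >= 2
    y2 + 2y3 + 2y4 >= 1
    y1, y2, y3, y4 >= 0

Solving the primal: x* = (1, 2.5).
  primal value c^T x* = 4.5.
Solving the dual: y* = (0, 0, 0.5, 0).
  dual value b^T y* = 4.5.
Strong duality: c^T x* = b^T y*. Confirmed.

4.5


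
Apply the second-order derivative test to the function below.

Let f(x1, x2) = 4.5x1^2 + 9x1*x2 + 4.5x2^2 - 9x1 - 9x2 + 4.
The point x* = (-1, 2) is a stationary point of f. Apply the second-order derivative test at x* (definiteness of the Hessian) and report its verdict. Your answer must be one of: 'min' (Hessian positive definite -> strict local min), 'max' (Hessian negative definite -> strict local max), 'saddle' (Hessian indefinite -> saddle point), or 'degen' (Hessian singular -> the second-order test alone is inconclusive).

Compute the Hessian H = grad^2 f:
  H = [[9, 9], [9, 9]]
Verify stationarity: grad f(x*) = H x* + g = (0, 0).
Eigenvalues of H: 0, 18.
H has a zero eigenvalue (singular; positive semidefinite but not definite), so H is neither positive definite, negative definite, nor indefinite. The second-order test alone is inconclusive -> degen.
(Indeed, f is constant along the null direction of H through x*, so x* is not a strict local extremum.)

degen


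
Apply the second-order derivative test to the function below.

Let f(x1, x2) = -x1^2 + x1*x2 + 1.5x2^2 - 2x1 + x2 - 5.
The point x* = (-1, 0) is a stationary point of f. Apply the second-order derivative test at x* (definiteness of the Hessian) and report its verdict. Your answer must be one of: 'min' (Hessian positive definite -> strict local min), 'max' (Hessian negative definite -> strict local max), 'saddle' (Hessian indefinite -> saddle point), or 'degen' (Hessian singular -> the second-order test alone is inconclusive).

Compute the Hessian H = grad^2 f:
  H = [[-2, 1], [1, 3]]
Verify stationarity: grad f(x*) = H x* + g = (0, 0).
Eigenvalues of H: -2.1926, 3.1926.
Eigenvalues have mixed signs, so H is indefinite -> x* is a saddle point.

saddle


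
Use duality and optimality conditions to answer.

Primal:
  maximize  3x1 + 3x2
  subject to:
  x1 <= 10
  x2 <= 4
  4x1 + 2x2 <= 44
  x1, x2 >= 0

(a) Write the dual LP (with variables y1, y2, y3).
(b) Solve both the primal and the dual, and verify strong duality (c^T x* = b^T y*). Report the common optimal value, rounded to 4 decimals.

The standard primal-dual pair for 'max c^T x s.t. A x <= b, x >= 0' is:
  Dual:  min b^T y  s.t.  A^T y >= c,  y >= 0.

So the dual LP is:
  minimize  10y1 + 4y2 + 44y3
  subject to:
    y1 + 4y3 >= 3
    y2 + 2y3 >= 3
    y1, y2, y3 >= 0

Solving the primal: x* = (9, 4).
  primal value c^T x* = 39.
Solving the dual: y* = (0, 1.5, 0.75).
  dual value b^T y* = 39.
Strong duality: c^T x* = b^T y*. Confirmed.

39


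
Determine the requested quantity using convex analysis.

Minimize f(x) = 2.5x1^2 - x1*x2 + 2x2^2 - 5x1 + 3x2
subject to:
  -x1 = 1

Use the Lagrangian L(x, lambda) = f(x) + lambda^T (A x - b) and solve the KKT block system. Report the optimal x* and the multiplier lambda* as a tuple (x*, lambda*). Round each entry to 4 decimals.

Form the Lagrangian:
  L(x, lambda) = (1/2) x^T Q x + c^T x + lambda^T (A x - b)
Stationarity (grad_x L = 0): Q x + c + A^T lambda = 0.
Primal feasibility: A x = b.

This gives the KKT block system:
  [ Q   A^T ] [ x     ]   [-c ]
  [ A    0  ] [ lambda ] = [ b ]

Solving the linear system:
  x*      = (-1, -1)
  lambda* = (-9)
  f(x*)   = 5.5

x* = (-1, -1), lambda* = (-9)


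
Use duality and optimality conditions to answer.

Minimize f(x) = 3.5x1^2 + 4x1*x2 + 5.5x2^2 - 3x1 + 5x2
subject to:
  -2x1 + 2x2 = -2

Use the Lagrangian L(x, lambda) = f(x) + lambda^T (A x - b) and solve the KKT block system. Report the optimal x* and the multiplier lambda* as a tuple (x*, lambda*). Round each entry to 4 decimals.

Form the Lagrangian:
  L(x, lambda) = (1/2) x^T Q x + c^T x + lambda^T (A x - b)
Stationarity (grad_x L = 0): Q x + c + A^T lambda = 0.
Primal feasibility: A x = b.

This gives the KKT block system:
  [ Q   A^T ] [ x     ]   [-c ]
  [ A    0  ] [ lambda ] = [ b ]

Solving the linear system:
  x*      = (0.5, -0.5)
  lambda* = (-0.75)
  f(x*)   = -2.75

x* = (0.5, -0.5), lambda* = (-0.75)


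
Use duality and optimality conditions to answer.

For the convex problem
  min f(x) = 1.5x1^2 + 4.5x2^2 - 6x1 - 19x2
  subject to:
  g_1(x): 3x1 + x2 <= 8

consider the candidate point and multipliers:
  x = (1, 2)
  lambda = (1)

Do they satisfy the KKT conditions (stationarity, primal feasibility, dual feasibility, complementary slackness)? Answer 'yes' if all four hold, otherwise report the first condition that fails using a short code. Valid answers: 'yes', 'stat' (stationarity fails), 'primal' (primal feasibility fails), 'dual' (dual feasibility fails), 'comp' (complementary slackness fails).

Gradient of f: grad f(x) = Q x + c = (-3, -1)
Constraint values g_i(x) = a_i^T x - b_i:
  g_1((1, 2)) = -3
Stationarity residual: grad f(x) + sum_i lambda_i a_i = (0, 0)
  -> stationarity OK
Primal feasibility (all g_i <= 0): OK
Dual feasibility (all lambda_i >= 0): OK
Complementary slackness (lambda_i * g_i(x) = 0 for all i): FAILS

Verdict: the first failing condition is complementary_slackness -> comp.

comp


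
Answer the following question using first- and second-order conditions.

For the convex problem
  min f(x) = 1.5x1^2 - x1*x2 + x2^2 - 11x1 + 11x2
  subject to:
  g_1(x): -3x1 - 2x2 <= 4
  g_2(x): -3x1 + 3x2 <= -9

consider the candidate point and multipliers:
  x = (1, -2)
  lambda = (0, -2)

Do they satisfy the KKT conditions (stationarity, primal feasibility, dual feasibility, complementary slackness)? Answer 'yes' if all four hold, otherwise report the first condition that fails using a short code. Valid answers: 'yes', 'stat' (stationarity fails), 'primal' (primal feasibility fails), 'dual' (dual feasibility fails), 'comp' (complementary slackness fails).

Gradient of f: grad f(x) = Q x + c = (-6, 6)
Constraint values g_i(x) = a_i^T x - b_i:
  g_1((1, -2)) = -3
  g_2((1, -2)) = 0
Stationarity residual: grad f(x) + sum_i lambda_i a_i = (0, 0)
  -> stationarity OK
Primal feasibility (all g_i <= 0): OK
Dual feasibility (all lambda_i >= 0): FAILS
Complementary slackness (lambda_i * g_i(x) = 0 for all i): OK

Verdict: the first failing condition is dual_feasibility -> dual.

dual


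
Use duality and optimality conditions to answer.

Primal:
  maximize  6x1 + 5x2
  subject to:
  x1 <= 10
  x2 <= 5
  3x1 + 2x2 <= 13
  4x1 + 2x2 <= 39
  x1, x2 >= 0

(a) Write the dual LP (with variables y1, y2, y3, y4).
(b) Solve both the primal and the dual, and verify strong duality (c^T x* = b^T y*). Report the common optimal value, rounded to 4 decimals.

The standard primal-dual pair for 'max c^T x s.t. A x <= b, x >= 0' is:
  Dual:  min b^T y  s.t.  A^T y >= c,  y >= 0.

So the dual LP is:
  minimize  10y1 + 5y2 + 13y3 + 39y4
  subject to:
    y1 + 3y3 + 4y4 >= 6
    y2 + 2y3 + 2y4 >= 5
    y1, y2, y3, y4 >= 0

Solving the primal: x* = (1, 5).
  primal value c^T x* = 31.
Solving the dual: y* = (0, 1, 2, 0).
  dual value b^T y* = 31.
Strong duality: c^T x* = b^T y*. Confirmed.

31


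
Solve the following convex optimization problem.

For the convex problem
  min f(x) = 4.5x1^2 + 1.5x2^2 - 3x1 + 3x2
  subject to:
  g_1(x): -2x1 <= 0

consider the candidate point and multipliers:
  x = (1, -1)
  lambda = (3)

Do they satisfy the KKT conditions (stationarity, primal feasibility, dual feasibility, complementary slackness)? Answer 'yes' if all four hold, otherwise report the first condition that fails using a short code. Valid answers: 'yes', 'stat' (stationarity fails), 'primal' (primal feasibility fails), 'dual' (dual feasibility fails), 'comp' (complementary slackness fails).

Gradient of f: grad f(x) = Q x + c = (6, 0)
Constraint values g_i(x) = a_i^T x - b_i:
  g_1((1, -1)) = -2
Stationarity residual: grad f(x) + sum_i lambda_i a_i = (0, 0)
  -> stationarity OK
Primal feasibility (all g_i <= 0): OK
Dual feasibility (all lambda_i >= 0): OK
Complementary slackness (lambda_i * g_i(x) = 0 for all i): FAILS

Verdict: the first failing condition is complementary_slackness -> comp.

comp


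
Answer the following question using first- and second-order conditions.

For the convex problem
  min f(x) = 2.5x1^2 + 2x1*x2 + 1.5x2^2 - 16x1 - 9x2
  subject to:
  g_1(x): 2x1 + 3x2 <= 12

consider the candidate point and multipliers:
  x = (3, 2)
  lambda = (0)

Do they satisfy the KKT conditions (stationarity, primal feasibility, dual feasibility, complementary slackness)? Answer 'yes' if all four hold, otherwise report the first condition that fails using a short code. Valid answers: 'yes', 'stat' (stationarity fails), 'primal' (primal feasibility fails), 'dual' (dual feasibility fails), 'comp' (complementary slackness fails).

Gradient of f: grad f(x) = Q x + c = (3, 3)
Constraint values g_i(x) = a_i^T x - b_i:
  g_1((3, 2)) = 0
Stationarity residual: grad f(x) + sum_i lambda_i a_i = (3, 3)
  -> stationarity FAILS
Primal feasibility (all g_i <= 0): OK
Dual feasibility (all lambda_i >= 0): OK
Complementary slackness (lambda_i * g_i(x) = 0 for all i): OK

Verdict: the first failing condition is stationarity -> stat.

stat


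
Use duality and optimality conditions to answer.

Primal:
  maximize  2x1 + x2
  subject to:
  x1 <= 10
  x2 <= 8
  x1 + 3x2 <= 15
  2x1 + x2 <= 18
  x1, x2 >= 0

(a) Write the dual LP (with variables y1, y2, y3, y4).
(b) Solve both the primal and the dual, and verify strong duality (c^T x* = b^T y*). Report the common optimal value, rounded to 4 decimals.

The standard primal-dual pair for 'max c^T x s.t. A x <= b, x >= 0' is:
  Dual:  min b^T y  s.t.  A^T y >= c,  y >= 0.

So the dual LP is:
  minimize  10y1 + 8y2 + 15y3 + 18y4
  subject to:
    y1 + y3 + 2y4 >= 2
    y2 + 3y3 + y4 >= 1
    y1, y2, y3, y4 >= 0

Solving the primal: x* = (7.8, 2.4).
  primal value c^T x* = 18.
Solving the dual: y* = (0, 0, 0, 1).
  dual value b^T y* = 18.
Strong duality: c^T x* = b^T y*. Confirmed.

18


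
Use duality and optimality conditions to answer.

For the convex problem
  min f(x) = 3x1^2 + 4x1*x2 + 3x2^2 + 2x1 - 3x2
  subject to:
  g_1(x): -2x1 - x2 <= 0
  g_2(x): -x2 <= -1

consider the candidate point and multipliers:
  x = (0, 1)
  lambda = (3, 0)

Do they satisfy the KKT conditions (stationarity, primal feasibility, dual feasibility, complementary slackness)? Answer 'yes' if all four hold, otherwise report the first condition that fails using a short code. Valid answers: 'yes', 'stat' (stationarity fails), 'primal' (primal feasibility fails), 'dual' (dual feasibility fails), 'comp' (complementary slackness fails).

Gradient of f: grad f(x) = Q x + c = (6, 3)
Constraint values g_i(x) = a_i^T x - b_i:
  g_1((0, 1)) = -1
  g_2((0, 1)) = 0
Stationarity residual: grad f(x) + sum_i lambda_i a_i = (0, 0)
  -> stationarity OK
Primal feasibility (all g_i <= 0): OK
Dual feasibility (all lambda_i >= 0): OK
Complementary slackness (lambda_i * g_i(x) = 0 for all i): FAILS

Verdict: the first failing condition is complementary_slackness -> comp.

comp


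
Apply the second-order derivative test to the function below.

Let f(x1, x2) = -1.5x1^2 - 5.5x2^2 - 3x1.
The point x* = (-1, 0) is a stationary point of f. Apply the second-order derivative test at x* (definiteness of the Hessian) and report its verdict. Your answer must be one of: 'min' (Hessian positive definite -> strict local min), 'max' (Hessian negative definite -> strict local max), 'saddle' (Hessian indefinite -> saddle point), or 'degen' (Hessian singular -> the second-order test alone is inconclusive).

Compute the Hessian H = grad^2 f:
  H = [[-3, 0], [0, -11]]
Verify stationarity: grad f(x*) = H x* + g = (0, 0).
Eigenvalues of H: -11, -3.
Both eigenvalues < 0, so H is negative definite -> x* is a strict local max.

max


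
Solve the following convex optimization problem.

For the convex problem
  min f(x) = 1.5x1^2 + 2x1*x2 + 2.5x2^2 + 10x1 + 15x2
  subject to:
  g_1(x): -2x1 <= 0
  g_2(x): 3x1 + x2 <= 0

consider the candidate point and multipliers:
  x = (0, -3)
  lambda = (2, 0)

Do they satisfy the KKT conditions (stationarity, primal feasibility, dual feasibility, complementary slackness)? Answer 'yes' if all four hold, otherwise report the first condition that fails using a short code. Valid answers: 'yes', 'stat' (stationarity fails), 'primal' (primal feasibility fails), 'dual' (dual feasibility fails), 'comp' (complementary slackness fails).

Gradient of f: grad f(x) = Q x + c = (4, 0)
Constraint values g_i(x) = a_i^T x - b_i:
  g_1((0, -3)) = 0
  g_2((0, -3)) = -3
Stationarity residual: grad f(x) + sum_i lambda_i a_i = (0, 0)
  -> stationarity OK
Primal feasibility (all g_i <= 0): OK
Dual feasibility (all lambda_i >= 0): OK
Complementary slackness (lambda_i * g_i(x) = 0 for all i): OK

Verdict: yes, KKT holds.

yes


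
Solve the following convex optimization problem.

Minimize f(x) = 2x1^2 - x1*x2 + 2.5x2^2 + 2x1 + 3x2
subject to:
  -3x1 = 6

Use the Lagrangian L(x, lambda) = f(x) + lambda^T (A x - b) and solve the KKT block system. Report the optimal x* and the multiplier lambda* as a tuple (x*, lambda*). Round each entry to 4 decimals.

Form the Lagrangian:
  L(x, lambda) = (1/2) x^T Q x + c^T x + lambda^T (A x - b)
Stationarity (grad_x L = 0): Q x + c + A^T lambda = 0.
Primal feasibility: A x = b.

This gives the KKT block system:
  [ Q   A^T ] [ x     ]   [-c ]
  [ A    0  ] [ lambda ] = [ b ]

Solving the linear system:
  x*      = (-2, -1)
  lambda* = (-1.6667)
  f(x*)   = 1.5

x* = (-2, -1), lambda* = (-1.6667)


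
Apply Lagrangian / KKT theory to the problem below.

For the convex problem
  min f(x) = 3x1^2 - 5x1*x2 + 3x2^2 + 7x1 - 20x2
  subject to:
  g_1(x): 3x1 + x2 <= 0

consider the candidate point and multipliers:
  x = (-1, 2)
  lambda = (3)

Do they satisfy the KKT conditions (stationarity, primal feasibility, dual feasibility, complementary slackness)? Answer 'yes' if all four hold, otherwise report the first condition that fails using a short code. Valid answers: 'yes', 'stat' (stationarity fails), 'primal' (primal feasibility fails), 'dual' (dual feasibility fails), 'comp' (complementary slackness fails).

Gradient of f: grad f(x) = Q x + c = (-9, -3)
Constraint values g_i(x) = a_i^T x - b_i:
  g_1((-1, 2)) = -1
Stationarity residual: grad f(x) + sum_i lambda_i a_i = (0, 0)
  -> stationarity OK
Primal feasibility (all g_i <= 0): OK
Dual feasibility (all lambda_i >= 0): OK
Complementary slackness (lambda_i * g_i(x) = 0 for all i): FAILS

Verdict: the first failing condition is complementary_slackness -> comp.

comp


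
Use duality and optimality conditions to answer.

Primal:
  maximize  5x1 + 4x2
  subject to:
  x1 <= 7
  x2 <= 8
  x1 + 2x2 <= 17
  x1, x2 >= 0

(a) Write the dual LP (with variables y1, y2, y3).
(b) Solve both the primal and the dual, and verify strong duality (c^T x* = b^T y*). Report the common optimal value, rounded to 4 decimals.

The standard primal-dual pair for 'max c^T x s.t. A x <= b, x >= 0' is:
  Dual:  min b^T y  s.t.  A^T y >= c,  y >= 0.

So the dual LP is:
  minimize  7y1 + 8y2 + 17y3
  subject to:
    y1 + y3 >= 5
    y2 + 2y3 >= 4
    y1, y2, y3 >= 0

Solving the primal: x* = (7, 5).
  primal value c^T x* = 55.
Solving the dual: y* = (3, 0, 2).
  dual value b^T y* = 55.
Strong duality: c^T x* = b^T y*. Confirmed.

55


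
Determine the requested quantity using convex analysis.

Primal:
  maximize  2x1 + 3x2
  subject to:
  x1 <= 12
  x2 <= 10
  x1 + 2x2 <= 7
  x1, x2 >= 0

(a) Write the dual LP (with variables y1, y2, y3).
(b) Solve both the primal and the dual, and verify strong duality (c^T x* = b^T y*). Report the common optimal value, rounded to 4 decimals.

The standard primal-dual pair for 'max c^T x s.t. A x <= b, x >= 0' is:
  Dual:  min b^T y  s.t.  A^T y >= c,  y >= 0.

So the dual LP is:
  minimize  12y1 + 10y2 + 7y3
  subject to:
    y1 + y3 >= 2
    y2 + 2y3 >= 3
    y1, y2, y3 >= 0

Solving the primal: x* = (7, 0).
  primal value c^T x* = 14.
Solving the dual: y* = (0, 0, 2).
  dual value b^T y* = 14.
Strong duality: c^T x* = b^T y*. Confirmed.

14


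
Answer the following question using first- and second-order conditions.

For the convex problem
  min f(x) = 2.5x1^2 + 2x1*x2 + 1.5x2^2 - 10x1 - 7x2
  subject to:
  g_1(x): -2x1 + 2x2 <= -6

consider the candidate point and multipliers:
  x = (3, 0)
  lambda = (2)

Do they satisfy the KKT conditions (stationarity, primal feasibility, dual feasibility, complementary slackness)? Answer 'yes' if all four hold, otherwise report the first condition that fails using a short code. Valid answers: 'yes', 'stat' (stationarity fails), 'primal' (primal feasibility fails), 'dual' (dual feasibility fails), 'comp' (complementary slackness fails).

Gradient of f: grad f(x) = Q x + c = (5, -1)
Constraint values g_i(x) = a_i^T x - b_i:
  g_1((3, 0)) = 0
Stationarity residual: grad f(x) + sum_i lambda_i a_i = (1, 3)
  -> stationarity FAILS
Primal feasibility (all g_i <= 0): OK
Dual feasibility (all lambda_i >= 0): OK
Complementary slackness (lambda_i * g_i(x) = 0 for all i): OK

Verdict: the first failing condition is stationarity -> stat.

stat


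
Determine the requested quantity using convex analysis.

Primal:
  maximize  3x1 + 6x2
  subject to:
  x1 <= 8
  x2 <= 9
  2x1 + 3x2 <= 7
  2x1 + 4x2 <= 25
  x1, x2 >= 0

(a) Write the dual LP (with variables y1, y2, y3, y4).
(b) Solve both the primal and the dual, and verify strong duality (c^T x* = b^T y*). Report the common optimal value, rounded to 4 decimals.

The standard primal-dual pair for 'max c^T x s.t. A x <= b, x >= 0' is:
  Dual:  min b^T y  s.t.  A^T y >= c,  y >= 0.

So the dual LP is:
  minimize  8y1 + 9y2 + 7y3 + 25y4
  subject to:
    y1 + 2y3 + 2y4 >= 3
    y2 + 3y3 + 4y4 >= 6
    y1, y2, y3, y4 >= 0

Solving the primal: x* = (0, 2.3333).
  primal value c^T x* = 14.
Solving the dual: y* = (0, 0, 2, 0).
  dual value b^T y* = 14.
Strong duality: c^T x* = b^T y*. Confirmed.

14


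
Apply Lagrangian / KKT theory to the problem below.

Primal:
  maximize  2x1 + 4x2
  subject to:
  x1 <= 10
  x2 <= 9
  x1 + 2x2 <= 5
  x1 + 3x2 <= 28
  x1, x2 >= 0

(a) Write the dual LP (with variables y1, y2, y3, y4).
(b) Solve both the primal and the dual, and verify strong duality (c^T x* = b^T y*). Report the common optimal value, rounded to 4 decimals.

The standard primal-dual pair for 'max c^T x s.t. A x <= b, x >= 0' is:
  Dual:  min b^T y  s.t.  A^T y >= c,  y >= 0.

So the dual LP is:
  minimize  10y1 + 9y2 + 5y3 + 28y4
  subject to:
    y1 + y3 + y4 >= 2
    y2 + 2y3 + 3y4 >= 4
    y1, y2, y3, y4 >= 0

Solving the primal: x* = (5, 0).
  primal value c^T x* = 10.
Solving the dual: y* = (0, 0, 2, 0).
  dual value b^T y* = 10.
Strong duality: c^T x* = b^T y*. Confirmed.

10
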